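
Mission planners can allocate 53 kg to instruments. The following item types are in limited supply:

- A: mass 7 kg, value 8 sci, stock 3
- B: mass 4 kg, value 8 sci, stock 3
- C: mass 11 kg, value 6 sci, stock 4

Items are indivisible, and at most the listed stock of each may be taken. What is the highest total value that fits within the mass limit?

54 sci

Top feasible selections:
- 3×A + 3×B + 1×C: mass 44, value 54
- 2×A + 3×B + 2×C: mass 48, value 52
Best: 54 sci.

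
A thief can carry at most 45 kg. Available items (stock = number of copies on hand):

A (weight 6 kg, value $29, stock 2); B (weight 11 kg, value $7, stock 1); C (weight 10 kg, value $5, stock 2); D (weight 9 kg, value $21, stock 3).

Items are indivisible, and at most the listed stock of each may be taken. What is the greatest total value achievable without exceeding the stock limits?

$121

Top feasible selections:
- 2×A + 3×D: weight 39, value 121
- 2×A + 1×B + 2×D: weight 41, value 107
Best: $121.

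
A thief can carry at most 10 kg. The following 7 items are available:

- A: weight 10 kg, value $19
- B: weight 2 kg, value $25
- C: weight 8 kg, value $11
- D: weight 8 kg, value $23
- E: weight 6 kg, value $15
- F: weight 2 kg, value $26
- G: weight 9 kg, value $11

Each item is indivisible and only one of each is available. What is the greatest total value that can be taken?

$66

Check high-value combinations within 10 kg:
- B+E+F: weight 2+6+2=10, value 25+15+26=66
- B+F: weight 2+2=4, value 25+26=51
- D+F: weight 8+2=10, value 23+26=49
- B+D: weight 2+8=10, value 25+23=48
- E+F: weight 6+2=8, value 15+26=41
Best: $66.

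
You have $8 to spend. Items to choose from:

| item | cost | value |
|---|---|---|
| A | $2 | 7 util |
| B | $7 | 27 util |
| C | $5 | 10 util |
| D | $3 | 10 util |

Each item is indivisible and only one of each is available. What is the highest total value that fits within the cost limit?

Check high-value combinations within $8:
- B: cost 7, value 27
- C+D: cost 5+3=8, value 10+10=20
- A+D: cost 2+3=5, value 7+10=17
- A+C: cost 2+5=7, value 7+10=17
Best: 27 util.

27 util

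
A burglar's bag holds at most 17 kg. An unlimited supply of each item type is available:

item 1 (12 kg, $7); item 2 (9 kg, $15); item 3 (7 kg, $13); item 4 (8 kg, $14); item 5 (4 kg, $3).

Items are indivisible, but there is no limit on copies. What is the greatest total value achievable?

$29

Best value-per-unit is item 3 at 13/7; filling with it alone gives 2×13 = 26.
Optimal mix: 1×item 2 + 1×item 4 → weight 17, value 29.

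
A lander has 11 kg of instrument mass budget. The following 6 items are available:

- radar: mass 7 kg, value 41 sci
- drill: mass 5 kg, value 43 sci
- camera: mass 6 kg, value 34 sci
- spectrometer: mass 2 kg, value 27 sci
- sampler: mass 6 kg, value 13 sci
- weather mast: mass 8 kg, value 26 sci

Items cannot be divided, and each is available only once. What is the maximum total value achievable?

77 sci

Check high-value combinations within 11 kg:
- drill+camera: mass 5+6=11, value 43+34=77
- drill+spectrometer: mass 5+2=7, value 43+27=70
- radar+spectrometer: mass 7+2=9, value 41+27=68
Best: 77 sci.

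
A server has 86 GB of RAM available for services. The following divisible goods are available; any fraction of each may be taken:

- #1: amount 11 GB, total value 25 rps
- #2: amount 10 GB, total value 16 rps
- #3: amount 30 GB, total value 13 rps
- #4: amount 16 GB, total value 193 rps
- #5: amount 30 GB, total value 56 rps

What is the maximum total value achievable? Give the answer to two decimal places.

298.23

Take in order of value per unit:
- #4 (193/16 per unit): all 16 → value 193, running total 193.00
- #1 (25/11 per unit): all 11 → value 25, running total 218.00
- #5 (56/30 per unit): all 30 → value 56, running total 274.00
- #2 (16/10 per unit): all 10 → value 16, running total 290.00
- #3 (13/30 per unit): 19 of 30 → value 19×13/30 = 8.2333, running total 298.23
Total 298.23.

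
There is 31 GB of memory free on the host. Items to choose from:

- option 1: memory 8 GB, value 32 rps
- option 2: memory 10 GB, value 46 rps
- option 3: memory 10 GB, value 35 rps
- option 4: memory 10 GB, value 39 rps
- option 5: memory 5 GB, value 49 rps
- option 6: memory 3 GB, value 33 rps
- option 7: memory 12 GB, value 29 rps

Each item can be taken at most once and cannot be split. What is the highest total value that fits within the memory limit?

This is a 0/1 knapsack; check combinations near the capacity.
- option 2+option 4+option 5+option 6: memory 10+10+5+3=28, value 46+39+49+33=167
- option 2+option 3+option 5+option 6: memory 10+10+5+3=28, value 46+35+49+33=163
- option 1+option 2+option 5+option 6: memory 8+10+5+3=26, value 32+46+49+33=160
Best: 167 rps.

167 rps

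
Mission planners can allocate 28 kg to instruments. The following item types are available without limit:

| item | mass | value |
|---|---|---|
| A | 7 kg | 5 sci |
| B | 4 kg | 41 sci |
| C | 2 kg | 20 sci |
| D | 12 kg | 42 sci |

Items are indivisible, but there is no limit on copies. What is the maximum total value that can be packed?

Best value-per-unit is B at 41/4, and filling with it alone uses mass 7×4=28. No mix of the others beats 7×41 = 287.

287 sci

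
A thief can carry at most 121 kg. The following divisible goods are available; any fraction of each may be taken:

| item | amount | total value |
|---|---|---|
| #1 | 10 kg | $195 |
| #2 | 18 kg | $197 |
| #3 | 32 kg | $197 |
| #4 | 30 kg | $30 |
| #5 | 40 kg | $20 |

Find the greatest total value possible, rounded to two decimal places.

634.50

Take in order of value per unit:
- #1 (195/10 per unit): all 10 → value 195, running total 195.00
- #2 (197/18 per unit): all 18 → value 197, running total 392.00
- #3 (197/32 per unit): all 32 → value 197, running total 589.00
- #4 (30/30 per unit): all 30 → value 30, running total 619.00
- #5 (20/40 per unit): 31 of 40 → value 31×20/40 = 15.5000, running total 634.50
Total 634.50.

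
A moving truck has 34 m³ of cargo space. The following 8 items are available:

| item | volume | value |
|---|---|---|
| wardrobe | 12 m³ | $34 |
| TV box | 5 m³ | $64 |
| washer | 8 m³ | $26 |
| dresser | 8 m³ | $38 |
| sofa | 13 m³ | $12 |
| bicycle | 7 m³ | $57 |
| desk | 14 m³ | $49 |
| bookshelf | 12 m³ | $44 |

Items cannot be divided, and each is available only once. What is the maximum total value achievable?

$208

Check high-value combinations within 34 m³:
- TV box+dresser+bicycle+desk: volume 5+8+7+14=34, value 64+38+57+49=208
- TV box+dresser+bicycle+bookshelf: volume 5+8+7+12=32, value 64+38+57+44=203
- TV box+washer+bicycle+desk: volume 5+8+7+14=34, value 64+26+57+49=196
Best: $208.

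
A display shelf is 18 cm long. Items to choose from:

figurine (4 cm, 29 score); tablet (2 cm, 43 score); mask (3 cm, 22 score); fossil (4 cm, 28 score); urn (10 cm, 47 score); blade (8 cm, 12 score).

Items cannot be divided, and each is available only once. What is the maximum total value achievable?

122 score

Check high-value combinations within 18 cm:
- figurine+tablet+mask+fossil: length 4+2+3+4=13, value 29+43+22+28=122
- figurine+tablet+urn: length 4+2+10=16, value 29+43+47=119
- tablet+fossil+urn: length 2+4+10=16, value 43+28+47=118
Best: 122 score.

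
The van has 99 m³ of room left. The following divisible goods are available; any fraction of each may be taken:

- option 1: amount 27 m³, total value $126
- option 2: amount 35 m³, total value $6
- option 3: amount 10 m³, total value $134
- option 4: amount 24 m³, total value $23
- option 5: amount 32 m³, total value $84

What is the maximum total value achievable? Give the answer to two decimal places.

Take in order of value per unit:
- option 3 (134/10 per unit): all 10 → value 134, running total 134.00
- option 1 (126/27 per unit): all 27 → value 126, running total 260.00
- option 5 (84/32 per unit): all 32 → value 84, running total 344.00
- option 4 (23/24 per unit): all 24 → value 23, running total 367.00
- option 2 (6/35 per unit): 6 of 35 → value 6×6/35 = 1.0286, running total 368.03
Total 368.03.

368.03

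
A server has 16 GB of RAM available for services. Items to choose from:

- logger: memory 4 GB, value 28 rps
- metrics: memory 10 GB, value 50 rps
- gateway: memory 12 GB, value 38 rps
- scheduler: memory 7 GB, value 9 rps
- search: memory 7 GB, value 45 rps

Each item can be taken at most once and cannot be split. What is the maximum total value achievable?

This is a 0/1 knapsack; check combinations near the capacity.
- logger+metrics: memory 4+10=14, value 28+50=78
- logger+search: memory 4+7=11, value 28+45=73
- logger+gateway: memory 4+12=16, value 28+38=66
Best: 78 rps.

78 rps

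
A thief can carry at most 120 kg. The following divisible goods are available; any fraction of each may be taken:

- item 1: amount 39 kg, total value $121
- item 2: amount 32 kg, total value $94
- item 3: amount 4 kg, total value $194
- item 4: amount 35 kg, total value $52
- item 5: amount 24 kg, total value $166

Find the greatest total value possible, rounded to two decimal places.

606.20

Take in order of value per unit:
- item 3 (194/4 per unit): all 4 → value 194, running total 194.00
- item 5 (166/24 per unit): all 24 → value 166, running total 360.00
- item 1 (121/39 per unit): all 39 → value 121, running total 481.00
- item 2 (94/32 per unit): all 32 → value 94, running total 575.00
- item 4 (52/35 per unit): 21 of 35 → value 21×52/35 = 31.2000, running total 606.20
Total 606.20.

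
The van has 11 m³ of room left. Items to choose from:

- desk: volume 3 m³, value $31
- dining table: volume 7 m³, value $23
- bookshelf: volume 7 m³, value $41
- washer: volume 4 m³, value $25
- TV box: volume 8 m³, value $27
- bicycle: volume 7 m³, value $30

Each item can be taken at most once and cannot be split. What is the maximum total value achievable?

$72

Check high-value combinations within 11 m³:
- desk+bookshelf: volume 3+7=10, value 31+41=72
- bookshelf+washer: volume 7+4=11, value 41+25=66
- desk+bicycle: volume 3+7=10, value 31+30=61
- desk+TV box: volume 3+8=11, value 31+27=58
Best: $72.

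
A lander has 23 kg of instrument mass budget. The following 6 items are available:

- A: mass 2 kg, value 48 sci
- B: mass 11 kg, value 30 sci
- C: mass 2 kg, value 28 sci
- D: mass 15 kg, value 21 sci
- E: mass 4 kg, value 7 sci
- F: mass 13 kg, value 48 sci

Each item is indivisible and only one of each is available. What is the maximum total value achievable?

Check high-value combinations within 23 kg:
- A+C+E+F: mass 2+2+4+13=21, value 48+28+7+48=131
- A+C+F: mass 2+2+13=17, value 48+28+48=124
- A+B+C+E: mass 2+11+2+4=19, value 48+30+28+7=113
- A+B+C: mass 2+11+2=15, value 48+30+28=106
Best: 131 sci.

131 sci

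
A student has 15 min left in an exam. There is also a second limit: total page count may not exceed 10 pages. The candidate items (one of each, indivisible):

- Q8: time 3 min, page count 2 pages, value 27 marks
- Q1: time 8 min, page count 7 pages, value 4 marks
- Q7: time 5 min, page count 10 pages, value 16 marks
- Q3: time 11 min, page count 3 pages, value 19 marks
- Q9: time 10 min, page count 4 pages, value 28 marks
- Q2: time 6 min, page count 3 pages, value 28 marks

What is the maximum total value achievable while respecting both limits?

55 marks

Feasible sets respecting both limits:
- Q8+Q9: time 13, page count 6, value 55
- Q8+Q2: time 9, page count 5, value 55
- Q8+Q3: time 14, page count 5, value 46
Best: 55 marks.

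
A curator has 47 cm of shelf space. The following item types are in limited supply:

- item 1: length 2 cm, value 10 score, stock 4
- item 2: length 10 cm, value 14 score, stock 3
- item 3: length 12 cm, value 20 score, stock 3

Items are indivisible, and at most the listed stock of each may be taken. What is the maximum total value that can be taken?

Top feasible selections:
- 4×item 1 + 3×item 3: length 44, value 100
- 4×item 1 + 1×item 2 + 2×item 3: length 42, value 94
- 3×item 1 + 3×item 3: length 42, value 90
Best: 100 score.

100 score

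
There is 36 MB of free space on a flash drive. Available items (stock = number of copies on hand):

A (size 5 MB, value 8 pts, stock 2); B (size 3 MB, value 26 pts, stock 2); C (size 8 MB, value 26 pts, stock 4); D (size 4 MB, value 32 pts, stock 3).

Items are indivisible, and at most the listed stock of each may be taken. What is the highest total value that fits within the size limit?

Top feasible selections:
- 2×B + 2×C + 3×D: size 34, value 200
- 2×A + 2×B + 1×C + 3×D: size 36, value 190
- 1×A + 2×B + 1×C + 3×D: size 31, value 182
Best: 200 pts.

200 pts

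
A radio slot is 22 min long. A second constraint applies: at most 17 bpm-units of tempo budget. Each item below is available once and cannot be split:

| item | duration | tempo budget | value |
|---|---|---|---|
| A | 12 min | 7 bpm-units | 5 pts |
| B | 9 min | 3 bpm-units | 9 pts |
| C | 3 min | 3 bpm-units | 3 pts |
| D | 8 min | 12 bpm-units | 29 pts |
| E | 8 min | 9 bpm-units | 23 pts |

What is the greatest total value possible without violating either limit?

Feasible sets respecting both limits:
- B+D: duration 17, tempo budget 15, value 38
- B+C+E: duration 20, tempo budget 15, value 35
- C+D: duration 11, tempo budget 15, value 32
- B+E: duration 17, tempo budget 12, value 32
Best: 38 pts.

38 pts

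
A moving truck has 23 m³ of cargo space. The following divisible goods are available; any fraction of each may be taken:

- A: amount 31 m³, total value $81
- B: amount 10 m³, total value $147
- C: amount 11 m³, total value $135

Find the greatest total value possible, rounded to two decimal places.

287.23

Take in order of value per unit:
- B (147/10 per unit): all 10 → value 147, running total 147.00
- C (135/11 per unit): all 11 → value 135, running total 282.00
- A (81/31 per unit): 2 of 31 → value 2×81/31 = 5.2258, running total 287.23
Total 287.23.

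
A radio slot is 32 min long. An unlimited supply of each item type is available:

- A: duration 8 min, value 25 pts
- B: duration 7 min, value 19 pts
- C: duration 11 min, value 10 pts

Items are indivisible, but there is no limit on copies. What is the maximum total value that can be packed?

Best value-per-unit is A at 25/8, and filling with it alone uses duration 4×8=32. No mix of the others beats 4×25 = 100.

100 pts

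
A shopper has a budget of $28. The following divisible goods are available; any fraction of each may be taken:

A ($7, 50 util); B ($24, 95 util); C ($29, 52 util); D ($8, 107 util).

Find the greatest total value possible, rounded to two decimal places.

Take in order of value per unit:
- D (107/8 per unit): all 8 → value 107, running total 107.00
- A (50/7 per unit): all 7 → value 50, running total 157.00
- B (95/24 per unit): 13 of 24 → value 13×95/24 = 51.4583, running total 208.46
Total 208.46.

208.46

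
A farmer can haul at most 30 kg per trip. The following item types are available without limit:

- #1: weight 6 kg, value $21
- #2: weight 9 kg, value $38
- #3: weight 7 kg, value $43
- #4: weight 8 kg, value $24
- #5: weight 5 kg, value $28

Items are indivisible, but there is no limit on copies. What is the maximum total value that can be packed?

Best value-per-unit is #3 at 43/7, and filling with it alone uses weight 4×7=28. No mix of the others beats 4×43 = 172.

$172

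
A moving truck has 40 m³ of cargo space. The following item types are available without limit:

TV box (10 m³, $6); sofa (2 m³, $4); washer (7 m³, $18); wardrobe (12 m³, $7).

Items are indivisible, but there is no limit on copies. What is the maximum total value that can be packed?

$98

Best value-per-unit is washer at 18/7; filling with it alone gives 5×18 = 90.
Optimal mix: 2×sofa + 5×washer → volume 39, value 98.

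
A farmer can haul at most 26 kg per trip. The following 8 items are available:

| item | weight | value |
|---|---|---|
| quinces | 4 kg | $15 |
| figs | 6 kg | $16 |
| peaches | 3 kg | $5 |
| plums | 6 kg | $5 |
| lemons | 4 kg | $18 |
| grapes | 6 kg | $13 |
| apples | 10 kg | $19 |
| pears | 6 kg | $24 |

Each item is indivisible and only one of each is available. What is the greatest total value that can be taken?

Check high-value combinations within 26 kg:
- quinces+figs+lemons+grapes+pears: weight 4+6+4+6+6=26, value 15+16+18+13+24=86
- quinces+figs+peaches+lemons+pears: weight 4+6+3+4+6=23, value 15+16+5+18+24=78
- quinces+figs+plums+lemons+pears: weight 4+6+6+4+6=26, value 15+16+5+18+24=78
- figs+lemons+apples+pears: weight 6+4+10+6=26, value 16+18+19+24=77
Best: $86.

$86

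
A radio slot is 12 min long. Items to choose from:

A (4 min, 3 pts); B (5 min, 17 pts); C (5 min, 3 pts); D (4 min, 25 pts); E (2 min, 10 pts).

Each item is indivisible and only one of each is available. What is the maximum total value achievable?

Check high-value combinations within 12 min:
- B+D+E: duration 5+4+2=11, value 17+25+10=52
- B+D: duration 5+4=9, value 17+25=42
- A+D+E: duration 4+4+2=10, value 3+25+10=38
- C+D+E: duration 5+4+2=11, value 3+25+10=38
Best: 52 pts.

52 pts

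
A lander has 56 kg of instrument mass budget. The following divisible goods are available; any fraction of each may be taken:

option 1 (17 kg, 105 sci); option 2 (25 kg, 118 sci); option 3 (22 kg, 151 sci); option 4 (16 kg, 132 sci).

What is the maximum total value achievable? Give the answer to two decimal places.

Take in order of value per unit:
- option 4 (132/16 per unit): all 16 → value 132, running total 132.00
- option 3 (151/22 per unit): all 22 → value 151, running total 283.00
- option 1 (105/17 per unit): all 17 → value 105, running total 388.00
- option 2 (118/25 per unit): 1 of 25 → value 1×118/25 = 4.7200, running total 392.72
Total 392.72.

392.72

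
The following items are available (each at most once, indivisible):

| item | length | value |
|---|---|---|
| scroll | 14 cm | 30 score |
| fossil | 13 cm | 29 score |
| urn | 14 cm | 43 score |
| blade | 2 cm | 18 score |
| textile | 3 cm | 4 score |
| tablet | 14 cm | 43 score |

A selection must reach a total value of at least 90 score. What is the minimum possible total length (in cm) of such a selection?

Subsets with value ≥ 90, sorted by total length:
- fossil+urn+blade: length 29, value 90
- fossil+blade+tablet: length 29, value 90
Minimum length: 29 cm.

29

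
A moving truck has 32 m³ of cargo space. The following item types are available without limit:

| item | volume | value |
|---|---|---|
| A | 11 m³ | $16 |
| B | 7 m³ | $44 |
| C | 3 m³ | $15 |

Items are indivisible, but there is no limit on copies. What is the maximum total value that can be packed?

Best value-per-unit is B at 44/7; filling with it alone gives 4×44 = 176.
Optimal mix: 4×B + 1×C → volume 31, value 191.

$191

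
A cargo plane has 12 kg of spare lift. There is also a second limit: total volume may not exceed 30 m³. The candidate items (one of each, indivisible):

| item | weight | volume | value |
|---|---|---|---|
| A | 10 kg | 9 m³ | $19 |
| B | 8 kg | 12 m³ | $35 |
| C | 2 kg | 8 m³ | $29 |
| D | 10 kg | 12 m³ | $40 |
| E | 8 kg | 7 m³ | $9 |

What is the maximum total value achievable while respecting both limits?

Feasible sets respecting both limits:
- C+D: weight 12, volume 20, value 69
- B+C: weight 10, volume 20, value 64
- A+C: weight 12, volume 17, value 48
- D: weight 10, volume 12, value 40
Best: $69.

$69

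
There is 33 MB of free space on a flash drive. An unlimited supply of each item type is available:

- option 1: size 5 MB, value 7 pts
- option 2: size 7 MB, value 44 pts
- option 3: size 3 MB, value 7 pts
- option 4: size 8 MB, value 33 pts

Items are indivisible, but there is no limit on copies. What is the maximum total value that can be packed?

Best value-per-unit is option 2 at 44/7; filling with it alone gives 4×44 = 176.
Optimal mix: 1×option 1 + 4×option 2 → size 33, value 183.

183 pts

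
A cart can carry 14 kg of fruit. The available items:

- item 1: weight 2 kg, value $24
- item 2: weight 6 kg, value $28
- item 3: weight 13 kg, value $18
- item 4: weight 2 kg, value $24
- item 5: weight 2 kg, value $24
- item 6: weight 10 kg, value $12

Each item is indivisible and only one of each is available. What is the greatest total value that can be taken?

$100

Check high-value combinations within 14 kg:
- item 1+item 2+item 4+item 5: weight 2+6+2+2=12, value 24+28+24+24=100
- item 1+item 2+item 4: weight 2+6+2=10, value 24+28+24=76
- item 1+item 2+item 5: weight 2+6+2=10, value 24+28+24=76
- item 2+item 4+item 5: weight 6+2+2=10, value 28+24+24=76
- item 1+item 4+item 5: weight 2+2+2=6, value 24+24+24=72
Best: $100.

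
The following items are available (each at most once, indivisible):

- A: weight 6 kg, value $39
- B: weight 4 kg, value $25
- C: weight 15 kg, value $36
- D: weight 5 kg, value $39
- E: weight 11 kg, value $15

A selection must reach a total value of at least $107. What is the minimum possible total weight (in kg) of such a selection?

Subsets with value ≥ 107, sorted by total weight:
- A+B+D+E: weight 26, value 118
- A+C+D: weight 26, value 114
- A+B+C+D: weight 30, value 139
- B+C+D+E: weight 35, value 115
Minimum weight: 26 kg.

26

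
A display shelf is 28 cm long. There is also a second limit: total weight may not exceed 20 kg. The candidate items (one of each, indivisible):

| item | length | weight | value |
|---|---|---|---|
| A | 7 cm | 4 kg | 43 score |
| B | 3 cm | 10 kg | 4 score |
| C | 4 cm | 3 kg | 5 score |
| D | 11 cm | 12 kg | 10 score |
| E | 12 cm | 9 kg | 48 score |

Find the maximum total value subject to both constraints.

Feasible sets respecting both limits:
- A+C+E: length 23, weight 16, value 96
- A+E: length 19, weight 13, value 91
- A+C+D: length 22, weight 19, value 58
- A+D: length 18, weight 16, value 53
Best: 96 score.

96 score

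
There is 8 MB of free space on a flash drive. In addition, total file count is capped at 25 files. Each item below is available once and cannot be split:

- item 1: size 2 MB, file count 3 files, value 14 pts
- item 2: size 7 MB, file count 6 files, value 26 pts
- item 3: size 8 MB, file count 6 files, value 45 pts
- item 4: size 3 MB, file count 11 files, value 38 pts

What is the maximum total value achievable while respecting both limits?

Feasible sets respecting both limits:
- item 1+item 4: size 5, file count 14, value 52
- item 3: size 8, file count 6, value 45
- item 4: size 3, file count 11, value 38
Best: 52 pts.

52 pts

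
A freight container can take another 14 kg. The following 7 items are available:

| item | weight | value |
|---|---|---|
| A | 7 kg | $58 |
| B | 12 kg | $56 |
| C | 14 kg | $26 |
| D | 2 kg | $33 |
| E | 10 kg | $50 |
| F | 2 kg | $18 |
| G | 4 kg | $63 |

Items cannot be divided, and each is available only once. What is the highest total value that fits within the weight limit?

$154

Check high-value combinations within 14 kg:
- A+D+G: weight 7+2+4=13, value 58+33+63=154
- A+F+G: weight 7+2+4=13, value 58+18+63=139
- A+G: weight 7+4=11, value 58+63=121
- D+F+G: weight 2+2+4=8, value 33+18+63=114
Best: $154.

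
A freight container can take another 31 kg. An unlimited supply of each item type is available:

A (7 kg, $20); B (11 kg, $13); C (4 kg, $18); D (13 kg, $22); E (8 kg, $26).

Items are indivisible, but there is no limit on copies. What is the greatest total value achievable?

Best value-per-unit is C at 18/4; filling with it alone gives 7×18 = 126.
Optimal mix: 1×A + 6×C → weight 31, value 128.

$128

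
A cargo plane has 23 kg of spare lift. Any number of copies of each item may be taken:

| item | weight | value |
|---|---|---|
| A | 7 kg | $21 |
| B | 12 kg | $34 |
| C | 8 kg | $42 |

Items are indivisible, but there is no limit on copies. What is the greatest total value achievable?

Best value-per-unit is C at 42/8; filling with it alone gives 2×42 = 84.
Optimal mix: 1×A + 2×C → weight 23, value 105.

$105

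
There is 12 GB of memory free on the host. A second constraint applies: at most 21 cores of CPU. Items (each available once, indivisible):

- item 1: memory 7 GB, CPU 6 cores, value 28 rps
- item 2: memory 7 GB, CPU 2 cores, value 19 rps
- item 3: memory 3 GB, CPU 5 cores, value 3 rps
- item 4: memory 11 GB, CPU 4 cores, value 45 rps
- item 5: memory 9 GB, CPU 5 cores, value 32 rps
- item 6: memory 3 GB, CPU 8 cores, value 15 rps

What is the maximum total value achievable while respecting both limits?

Feasible sets respecting both limits:
- item 5+item 6: memory 12, CPU 13, value 47
- item 4: memory 11, CPU 4, value 45
- item 1+item 6: memory 10, CPU 14, value 43
Best: 47 rps.

47 rps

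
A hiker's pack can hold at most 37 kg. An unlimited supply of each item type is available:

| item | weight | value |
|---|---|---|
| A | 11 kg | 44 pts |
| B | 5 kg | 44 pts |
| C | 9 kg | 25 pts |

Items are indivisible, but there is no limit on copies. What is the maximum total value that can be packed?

308 pts

Best value-per-unit is B at 44/5, and filling with it alone uses weight 7×5=35. No mix of the others beats 7×44 = 308.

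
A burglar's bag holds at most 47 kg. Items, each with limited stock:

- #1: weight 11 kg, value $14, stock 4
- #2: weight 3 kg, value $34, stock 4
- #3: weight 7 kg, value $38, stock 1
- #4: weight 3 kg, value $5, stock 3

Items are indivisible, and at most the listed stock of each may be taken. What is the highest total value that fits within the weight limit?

Top feasible selections:
- 2×#1 + 4×#2 + 1×#3 + 2×#4: weight 47, value 212
- 2×#1 + 4×#2 + 1×#3 + 1×#4: weight 44, value 207
Best: $212.

$212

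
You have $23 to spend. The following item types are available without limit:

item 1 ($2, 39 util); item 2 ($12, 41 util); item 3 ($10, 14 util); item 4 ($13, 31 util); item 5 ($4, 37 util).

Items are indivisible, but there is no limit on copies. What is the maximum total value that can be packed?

Best value-per-unit is item 1 at 39/2, and filling with it alone uses cost 11×2=22. No mix of the others beats 11×39 = 429.

429 util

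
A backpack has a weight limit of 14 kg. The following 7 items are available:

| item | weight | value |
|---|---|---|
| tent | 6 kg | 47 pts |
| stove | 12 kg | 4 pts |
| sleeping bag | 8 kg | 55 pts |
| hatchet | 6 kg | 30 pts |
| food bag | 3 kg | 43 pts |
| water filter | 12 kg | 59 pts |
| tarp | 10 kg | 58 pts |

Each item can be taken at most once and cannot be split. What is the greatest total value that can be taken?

Check high-value combinations within 14 kg:
- tent+sleeping bag: weight 6+8=14, value 47+55=102
- food bag+tarp: weight 3+10=13, value 43+58=101
- sleeping bag+food bag: weight 8+3=11, value 55+43=98
Best: 102 pts.

102 pts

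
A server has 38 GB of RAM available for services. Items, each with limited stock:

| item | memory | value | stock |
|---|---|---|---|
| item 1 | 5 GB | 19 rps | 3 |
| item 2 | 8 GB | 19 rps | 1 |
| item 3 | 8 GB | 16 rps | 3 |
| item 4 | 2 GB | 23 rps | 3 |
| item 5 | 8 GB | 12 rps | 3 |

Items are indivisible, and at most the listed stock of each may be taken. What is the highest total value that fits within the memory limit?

161 rps

Best selections within memory 38 and stock limits:
- 3×item 1 + 1×item 2 + 1×item 3 + 3×item 4: memory 37, value 161
- 3×item 1 + 2×item 3 + 3×item 4: memory 37, value 158
Best: 161 rps.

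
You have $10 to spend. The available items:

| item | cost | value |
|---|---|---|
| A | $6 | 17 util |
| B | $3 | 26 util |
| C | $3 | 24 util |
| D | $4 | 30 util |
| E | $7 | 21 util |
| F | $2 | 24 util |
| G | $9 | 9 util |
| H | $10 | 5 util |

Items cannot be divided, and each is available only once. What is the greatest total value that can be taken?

80 util

Check high-value combinations within $10:
- B+D+F: cost 3+4+2=9, value 26+30+24=80
- B+C+D: cost 3+3+4=10, value 26+24+30=80
- C+D+F: cost 3+4+2=9, value 24+30+24=78
- B+C+F: cost 3+3+2=8, value 26+24+24=74
- B+D: cost 3+4=7, value 26+30=56
Best: 80 util.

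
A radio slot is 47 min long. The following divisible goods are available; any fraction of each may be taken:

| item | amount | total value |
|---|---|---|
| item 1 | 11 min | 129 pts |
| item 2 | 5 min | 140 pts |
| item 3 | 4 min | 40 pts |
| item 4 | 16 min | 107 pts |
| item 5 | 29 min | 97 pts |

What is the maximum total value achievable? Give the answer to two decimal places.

452.79

Take in order of value per unit:
- item 2 (140/5 per unit): all 5 → value 140, running total 140.00
- item 1 (129/11 per unit): all 11 → value 129, running total 269.00
- item 3 (40/4 per unit): all 4 → value 40, running total 309.00
- item 4 (107/16 per unit): all 16 → value 107, running total 416.00
- item 5 (97/29 per unit): 11 of 29 → value 11×97/29 = 36.7931, running total 452.79
Total 452.79.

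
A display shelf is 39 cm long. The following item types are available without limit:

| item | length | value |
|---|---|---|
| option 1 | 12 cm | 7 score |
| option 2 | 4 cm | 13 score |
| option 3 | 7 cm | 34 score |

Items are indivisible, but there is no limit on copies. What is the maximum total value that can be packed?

183 score

Best value-per-unit is option 3 at 34/7; filling with it alone gives 5×34 = 170.
Optimal mix: 1×option 2 + 5×option 3 → length 39, value 183.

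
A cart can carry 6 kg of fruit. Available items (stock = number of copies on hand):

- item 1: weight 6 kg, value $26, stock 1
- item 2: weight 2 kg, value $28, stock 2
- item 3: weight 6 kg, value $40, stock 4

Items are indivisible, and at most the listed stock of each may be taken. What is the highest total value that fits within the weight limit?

Top feasible selections:
- 2×item 2: weight 4, value 56
- 1×item 3: weight 6, value 40
Best: $56.

$56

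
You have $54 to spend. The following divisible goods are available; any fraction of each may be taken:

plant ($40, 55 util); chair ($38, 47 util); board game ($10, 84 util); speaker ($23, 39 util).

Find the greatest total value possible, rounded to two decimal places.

151.88

Take in order of value per unit:
- board game (84/10 per unit): all 10 → value 84, running total 84.00
- speaker (39/23 per unit): all 23 → value 39, running total 123.00
- plant (55/40 per unit): 21 of 40 → value 21×55/40 = 28.8750, running total 151.88
Total 151.88.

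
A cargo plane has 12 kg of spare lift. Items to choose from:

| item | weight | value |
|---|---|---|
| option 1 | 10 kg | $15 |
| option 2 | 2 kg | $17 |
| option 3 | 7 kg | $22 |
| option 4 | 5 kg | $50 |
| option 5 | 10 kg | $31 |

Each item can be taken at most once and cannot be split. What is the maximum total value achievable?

$72

Check high-value combinations within 12 kg:
- option 3+option 4: weight 7+5=12, value 22+50=72
- option 2+option 4: weight 2+5=7, value 17+50=67
- option 4: weight 5, value 50
Best: $72.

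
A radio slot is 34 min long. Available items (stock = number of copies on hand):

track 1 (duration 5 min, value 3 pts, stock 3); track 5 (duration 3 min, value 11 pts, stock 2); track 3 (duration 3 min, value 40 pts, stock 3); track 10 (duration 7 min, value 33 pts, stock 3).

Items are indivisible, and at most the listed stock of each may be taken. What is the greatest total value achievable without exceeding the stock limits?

Top feasible selections:
- 1×track 5 + 3×track 3 + 3×track 10: duration 33, value 230
- 3×track 3 + 3×track 10: duration 30, value 219
- 1×track 1 + 2×track 5 + 3×track 3 + 2×track 10: duration 34, value 211
Best: 230 pts.

230 pts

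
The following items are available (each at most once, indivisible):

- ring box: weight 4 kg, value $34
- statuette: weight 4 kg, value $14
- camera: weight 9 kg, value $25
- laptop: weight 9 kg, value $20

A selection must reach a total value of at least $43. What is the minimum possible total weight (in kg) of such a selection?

Subsets with value ≥ 43, sorted by total weight:
- ring box+statuette: weight 8, value 48
- ring box+camera: weight 13, value 59
- ring box+laptop: weight 13, value 54
Minimum weight: 8 kg.

8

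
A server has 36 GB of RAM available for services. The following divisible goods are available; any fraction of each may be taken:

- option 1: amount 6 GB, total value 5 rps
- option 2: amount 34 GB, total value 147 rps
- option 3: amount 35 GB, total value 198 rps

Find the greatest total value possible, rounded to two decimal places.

202.32

Take in order of value per unit:
- option 3 (198/35 per unit): all 35 → value 198, running total 198.00
- option 2 (147/34 per unit): 1 of 34 → value 1×147/34 = 4.3235, running total 202.32
Total 202.32.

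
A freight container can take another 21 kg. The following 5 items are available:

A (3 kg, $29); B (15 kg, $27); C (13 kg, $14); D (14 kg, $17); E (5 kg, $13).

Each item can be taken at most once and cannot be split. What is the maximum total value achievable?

Check high-value combinations within 21 kg:
- A+B: weight 3+15=18, value 29+27=56
- A+C+E: weight 3+13+5=21, value 29+14+13=56
- A+D: weight 3+14=17, value 29+17=46
- A+C: weight 3+13=16, value 29+14=43
- A+E: weight 3+5=8, value 29+13=42
Best: $56.

$56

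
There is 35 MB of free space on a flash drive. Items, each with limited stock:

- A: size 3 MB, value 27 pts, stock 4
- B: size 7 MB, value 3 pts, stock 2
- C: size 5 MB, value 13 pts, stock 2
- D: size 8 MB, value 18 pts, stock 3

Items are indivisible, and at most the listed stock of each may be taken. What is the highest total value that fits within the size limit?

Top feasible selections:
- 4×A + 1×C + 2×D: size 33, value 157
- 4×A + 2×C + 1×D: size 30, value 152
- 4×A + 1×B + 2×D: size 35, value 147
- 4×A + 2×D: size 28, value 144
Best: 157 pts.

157 pts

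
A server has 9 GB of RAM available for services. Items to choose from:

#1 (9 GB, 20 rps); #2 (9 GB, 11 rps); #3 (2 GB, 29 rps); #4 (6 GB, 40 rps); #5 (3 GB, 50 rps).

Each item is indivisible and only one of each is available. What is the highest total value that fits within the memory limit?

90 rps

This is a 0/1 knapsack; check combinations near the capacity.
- #4+#5: memory 6+3=9, value 40+50=90
- #3+#5: memory 2+3=5, value 29+50=79
- #3+#4: memory 2+6=8, value 29+40=69
- #5: memory 3, value 50
- #4: memory 6, value 40
Best: 90 rps.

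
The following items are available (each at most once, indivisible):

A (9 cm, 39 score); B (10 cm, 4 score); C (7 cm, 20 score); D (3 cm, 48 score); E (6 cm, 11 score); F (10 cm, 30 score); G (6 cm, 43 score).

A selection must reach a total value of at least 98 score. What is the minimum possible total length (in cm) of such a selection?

Subsets with value ≥ 98, sorted by total length:
- D+E+G: length 15, value 102
- C+D+G: length 16, value 111
- A+D+G: length 18, value 130
Minimum length: 15 cm.

15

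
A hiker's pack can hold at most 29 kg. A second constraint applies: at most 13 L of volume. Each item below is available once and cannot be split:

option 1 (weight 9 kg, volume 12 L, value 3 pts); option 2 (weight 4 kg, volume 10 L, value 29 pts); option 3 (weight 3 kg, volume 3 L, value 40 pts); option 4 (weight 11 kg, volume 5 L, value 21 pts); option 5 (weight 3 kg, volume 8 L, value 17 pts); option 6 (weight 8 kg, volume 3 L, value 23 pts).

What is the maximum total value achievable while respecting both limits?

Feasible sets respecting both limits:
- option 3+option 4+option 6: weight 22, volume 11, value 84
- option 2+option 3: weight 7, volume 13, value 69
- option 3+option 6: weight 11, volume 6, value 63
Best: 84 pts.

84 pts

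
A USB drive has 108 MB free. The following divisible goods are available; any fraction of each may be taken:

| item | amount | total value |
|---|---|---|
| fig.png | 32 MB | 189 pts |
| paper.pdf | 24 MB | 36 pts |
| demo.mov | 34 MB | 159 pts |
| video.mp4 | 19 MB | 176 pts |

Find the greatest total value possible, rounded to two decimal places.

Take in order of value per unit:
- video.mp4 (176/19 per unit): all 19 → value 176, running total 176.00
- fig.png (189/32 per unit): all 32 → value 189, running total 365.00
- demo.mov (159/34 per unit): all 34 → value 159, running total 524.00
- paper.pdf (36/24 per unit): 23 of 24 → value 23×36/24 = 34.5000, running total 558.50
Total 558.50.

558.50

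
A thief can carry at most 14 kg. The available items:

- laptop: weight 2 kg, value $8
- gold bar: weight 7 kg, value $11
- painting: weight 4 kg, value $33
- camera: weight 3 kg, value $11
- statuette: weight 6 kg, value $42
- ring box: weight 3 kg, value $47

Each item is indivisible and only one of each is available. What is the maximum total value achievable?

Check high-value combinations within 14 kg:
- painting+statuette+ring box: weight 4+6+3=13, value 33+42+47=122
- laptop+camera+statuette+ring box: weight 2+3+6+3=14, value 8+11+42+47=108
- camera+statuette+ring box: weight 3+6+3=12, value 11+42+47=100
Best: $122.

$122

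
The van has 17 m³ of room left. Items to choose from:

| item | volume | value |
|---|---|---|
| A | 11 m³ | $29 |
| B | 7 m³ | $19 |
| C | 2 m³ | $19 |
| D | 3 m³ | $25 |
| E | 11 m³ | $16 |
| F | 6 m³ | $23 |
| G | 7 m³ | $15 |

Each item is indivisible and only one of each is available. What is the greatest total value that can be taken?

Check high-value combinations within 17 m³:
- A+C+D: volume 11+2+3=16, value 29+19+25=73
- C+D+F: volume 2+3+6=11, value 19+25+23=67
- B+D+F: volume 7+3+6=16, value 19+25+23=67
Best: $73.

$73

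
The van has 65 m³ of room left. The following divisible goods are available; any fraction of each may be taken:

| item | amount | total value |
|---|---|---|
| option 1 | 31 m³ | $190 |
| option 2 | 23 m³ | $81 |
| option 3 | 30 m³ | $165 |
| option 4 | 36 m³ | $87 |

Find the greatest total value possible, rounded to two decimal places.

369.09

Take in order of value per unit:
- option 1 (190/31 per unit): all 31 → value 190, running total 190.00
- option 3 (165/30 per unit): all 30 → value 165, running total 355.00
- option 2 (81/23 per unit): 4 of 23 → value 4×81/23 = 14.0870, running total 369.09
Total 369.09.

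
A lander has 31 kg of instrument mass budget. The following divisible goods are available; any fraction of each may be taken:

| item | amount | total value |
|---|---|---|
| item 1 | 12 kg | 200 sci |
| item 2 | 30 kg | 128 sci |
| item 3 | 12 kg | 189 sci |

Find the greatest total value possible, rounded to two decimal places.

Take in order of value per unit:
- item 1 (200/12 per unit): all 12 → value 200, running total 200.00
- item 3 (189/12 per unit): all 12 → value 189, running total 389.00
- item 2 (128/30 per unit): 7 of 30 → value 7×128/30 = 29.8667, running total 418.87
Total 418.87.

418.87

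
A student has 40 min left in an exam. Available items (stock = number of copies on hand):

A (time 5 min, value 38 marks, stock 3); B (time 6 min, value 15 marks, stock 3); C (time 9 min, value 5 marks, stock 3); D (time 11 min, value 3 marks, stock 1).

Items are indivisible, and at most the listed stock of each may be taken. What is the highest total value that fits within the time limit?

159 marks

Top feasible selections:
- 3×A + 3×B: time 33, value 159
- 3×A + 2×B + 1×C: time 36, value 149
- 3×A + 2×B + 1×D: time 38, value 147
- 3×A + 2×B: time 27, value 144
Best: 159 marks.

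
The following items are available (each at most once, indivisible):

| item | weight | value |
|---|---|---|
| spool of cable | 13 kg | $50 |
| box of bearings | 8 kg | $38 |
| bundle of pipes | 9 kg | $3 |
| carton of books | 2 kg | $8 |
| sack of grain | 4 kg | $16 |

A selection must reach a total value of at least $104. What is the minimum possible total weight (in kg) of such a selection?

Subsets with value ≥ 104, sorted by total weight:
- spool of cable+box of bearings+sack of grain: weight 25, value 104
- spool of cable+box of bearings+carton of books+sack of grain: weight 27, value 112
- spool of cable+box of bearings+bundle of pipes+sack of grain: weight 34, value 107
- spool of cable+box of bearings+bundle of pipes+carton of books+sack of grain: weight 36, value 115
Minimum weight: 25 kg.

25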